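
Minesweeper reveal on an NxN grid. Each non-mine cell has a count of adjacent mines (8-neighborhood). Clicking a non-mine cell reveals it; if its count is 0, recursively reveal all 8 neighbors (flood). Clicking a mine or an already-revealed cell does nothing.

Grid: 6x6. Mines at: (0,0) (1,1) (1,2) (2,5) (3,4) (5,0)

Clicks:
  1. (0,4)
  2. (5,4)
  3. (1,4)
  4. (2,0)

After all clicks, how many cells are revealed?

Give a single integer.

Click 1 (0,4) count=0: revealed 6 new [(0,3) (0,4) (0,5) (1,3) (1,4) (1,5)] -> total=6
Click 2 (5,4) count=0: revealed 19 new [(2,0) (2,1) (2,2) (2,3) (3,0) (3,1) (3,2) (3,3) (4,0) (4,1) (4,2) (4,3) (4,4) (4,5) (5,1) (5,2) (5,3) (5,4) (5,5)] -> total=25
Click 3 (1,4) count=1: revealed 0 new [(none)] -> total=25
Click 4 (2,0) count=1: revealed 0 new [(none)] -> total=25

Answer: 25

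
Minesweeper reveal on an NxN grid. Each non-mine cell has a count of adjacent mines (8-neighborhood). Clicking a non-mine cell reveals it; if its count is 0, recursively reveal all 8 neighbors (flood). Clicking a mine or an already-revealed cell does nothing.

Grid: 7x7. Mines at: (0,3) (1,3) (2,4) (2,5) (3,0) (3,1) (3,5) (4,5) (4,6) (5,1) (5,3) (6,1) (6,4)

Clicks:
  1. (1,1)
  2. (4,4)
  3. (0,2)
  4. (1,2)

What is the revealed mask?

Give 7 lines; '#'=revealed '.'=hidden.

Answer: ###....
###....
###....
.......
....#..
.......
.......

Derivation:
Click 1 (1,1) count=0: revealed 9 new [(0,0) (0,1) (0,2) (1,0) (1,1) (1,2) (2,0) (2,1) (2,2)] -> total=9
Click 2 (4,4) count=3: revealed 1 new [(4,4)] -> total=10
Click 3 (0,2) count=2: revealed 0 new [(none)] -> total=10
Click 4 (1,2) count=2: revealed 0 new [(none)] -> total=10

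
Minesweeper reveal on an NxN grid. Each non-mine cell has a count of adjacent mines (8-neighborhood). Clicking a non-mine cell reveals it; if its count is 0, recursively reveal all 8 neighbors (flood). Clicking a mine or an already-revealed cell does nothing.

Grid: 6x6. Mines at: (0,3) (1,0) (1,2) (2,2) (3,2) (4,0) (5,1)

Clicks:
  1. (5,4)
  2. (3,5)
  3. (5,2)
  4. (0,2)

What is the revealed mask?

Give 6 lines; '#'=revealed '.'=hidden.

Answer: ..#.##
...###
...###
...###
..####
..####

Derivation:
Click 1 (5,4) count=0: revealed 19 new [(0,4) (0,5) (1,3) (1,4) (1,5) (2,3) (2,4) (2,5) (3,3) (3,4) (3,5) (4,2) (4,3) (4,4) (4,5) (5,2) (5,3) (5,4) (5,5)] -> total=19
Click 2 (3,5) count=0: revealed 0 new [(none)] -> total=19
Click 3 (5,2) count=1: revealed 0 new [(none)] -> total=19
Click 4 (0,2) count=2: revealed 1 new [(0,2)] -> total=20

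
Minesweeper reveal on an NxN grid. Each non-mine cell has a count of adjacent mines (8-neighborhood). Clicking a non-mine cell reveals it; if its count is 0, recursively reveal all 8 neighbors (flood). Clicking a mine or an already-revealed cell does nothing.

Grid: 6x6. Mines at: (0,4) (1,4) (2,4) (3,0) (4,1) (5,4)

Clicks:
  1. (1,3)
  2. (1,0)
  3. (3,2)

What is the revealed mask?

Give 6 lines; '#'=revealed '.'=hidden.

Click 1 (1,3) count=3: revealed 1 new [(1,3)] -> total=1
Click 2 (1,0) count=0: revealed 14 new [(0,0) (0,1) (0,2) (0,3) (1,0) (1,1) (1,2) (2,0) (2,1) (2,2) (2,3) (3,1) (3,2) (3,3)] -> total=15
Click 3 (3,2) count=1: revealed 0 new [(none)] -> total=15

Answer: ####..
####..
####..
.###..
......
......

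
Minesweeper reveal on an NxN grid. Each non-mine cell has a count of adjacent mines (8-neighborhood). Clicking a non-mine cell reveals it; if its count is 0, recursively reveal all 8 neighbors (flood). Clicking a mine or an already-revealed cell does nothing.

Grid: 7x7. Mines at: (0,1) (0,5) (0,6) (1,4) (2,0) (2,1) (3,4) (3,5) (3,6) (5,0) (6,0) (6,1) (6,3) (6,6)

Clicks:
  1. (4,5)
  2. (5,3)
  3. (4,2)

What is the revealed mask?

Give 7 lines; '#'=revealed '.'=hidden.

Click 1 (4,5) count=3: revealed 1 new [(4,5)] -> total=1
Click 2 (5,3) count=1: revealed 1 new [(5,3)] -> total=2
Click 3 (4,2) count=0: revealed 8 new [(3,1) (3,2) (3,3) (4,1) (4,2) (4,3) (5,1) (5,2)] -> total=10

Answer: .......
.......
.......
.###...
.###.#.
.###...
.......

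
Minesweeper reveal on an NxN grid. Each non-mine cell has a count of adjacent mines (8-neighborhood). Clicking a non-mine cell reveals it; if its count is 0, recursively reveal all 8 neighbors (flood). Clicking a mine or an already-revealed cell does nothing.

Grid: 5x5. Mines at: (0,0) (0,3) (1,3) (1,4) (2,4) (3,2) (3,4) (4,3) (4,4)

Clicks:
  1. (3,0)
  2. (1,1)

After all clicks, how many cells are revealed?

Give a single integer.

Answer: 8

Derivation:
Click 1 (3,0) count=0: revealed 8 new [(1,0) (1,1) (2,0) (2,1) (3,0) (3,1) (4,0) (4,1)] -> total=8
Click 2 (1,1) count=1: revealed 0 new [(none)] -> total=8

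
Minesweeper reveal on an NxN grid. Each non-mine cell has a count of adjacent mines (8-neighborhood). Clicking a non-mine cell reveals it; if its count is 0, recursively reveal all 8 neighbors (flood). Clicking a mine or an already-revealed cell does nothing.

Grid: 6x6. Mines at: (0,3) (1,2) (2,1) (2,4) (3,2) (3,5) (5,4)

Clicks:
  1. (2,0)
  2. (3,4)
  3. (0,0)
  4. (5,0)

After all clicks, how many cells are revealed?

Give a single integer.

Click 1 (2,0) count=1: revealed 1 new [(2,0)] -> total=1
Click 2 (3,4) count=2: revealed 1 new [(3,4)] -> total=2
Click 3 (0,0) count=0: revealed 4 new [(0,0) (0,1) (1,0) (1,1)] -> total=6
Click 4 (5,0) count=0: revealed 10 new [(3,0) (3,1) (4,0) (4,1) (4,2) (4,3) (5,0) (5,1) (5,2) (5,3)] -> total=16

Answer: 16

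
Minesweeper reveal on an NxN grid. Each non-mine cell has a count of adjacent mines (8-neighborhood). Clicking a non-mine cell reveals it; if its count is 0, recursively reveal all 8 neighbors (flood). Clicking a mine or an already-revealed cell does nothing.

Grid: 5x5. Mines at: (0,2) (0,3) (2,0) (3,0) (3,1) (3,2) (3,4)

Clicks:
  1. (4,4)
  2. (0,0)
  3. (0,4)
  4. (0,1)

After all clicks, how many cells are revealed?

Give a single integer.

Click 1 (4,4) count=1: revealed 1 new [(4,4)] -> total=1
Click 2 (0,0) count=0: revealed 4 new [(0,0) (0,1) (1,0) (1,1)] -> total=5
Click 3 (0,4) count=1: revealed 1 new [(0,4)] -> total=6
Click 4 (0,1) count=1: revealed 0 new [(none)] -> total=6

Answer: 6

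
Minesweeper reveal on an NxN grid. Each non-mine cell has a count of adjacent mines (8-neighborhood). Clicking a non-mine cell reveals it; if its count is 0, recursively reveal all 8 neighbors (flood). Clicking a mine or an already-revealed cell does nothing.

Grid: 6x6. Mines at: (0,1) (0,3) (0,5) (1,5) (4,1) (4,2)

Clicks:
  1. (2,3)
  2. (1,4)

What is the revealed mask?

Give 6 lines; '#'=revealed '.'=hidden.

Click 1 (2,3) count=0: revealed 23 new [(1,0) (1,1) (1,2) (1,3) (1,4) (2,0) (2,1) (2,2) (2,3) (2,4) (2,5) (3,0) (3,1) (3,2) (3,3) (3,4) (3,5) (4,3) (4,4) (4,5) (5,3) (5,4) (5,5)] -> total=23
Click 2 (1,4) count=3: revealed 0 new [(none)] -> total=23

Answer: ......
#####.
######
######
...###
...###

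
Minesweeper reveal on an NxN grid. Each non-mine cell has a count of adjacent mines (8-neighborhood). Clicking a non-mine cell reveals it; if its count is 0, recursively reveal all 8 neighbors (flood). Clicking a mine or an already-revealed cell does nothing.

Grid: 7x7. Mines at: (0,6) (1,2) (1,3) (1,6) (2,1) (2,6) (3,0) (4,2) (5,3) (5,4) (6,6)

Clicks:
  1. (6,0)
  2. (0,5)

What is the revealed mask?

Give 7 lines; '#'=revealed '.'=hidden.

Answer: .....#.
.......
.......
.......
##.....
###....
###....

Derivation:
Click 1 (6,0) count=0: revealed 8 new [(4,0) (4,1) (5,0) (5,1) (5,2) (6,0) (6,1) (6,2)] -> total=8
Click 2 (0,5) count=2: revealed 1 new [(0,5)] -> total=9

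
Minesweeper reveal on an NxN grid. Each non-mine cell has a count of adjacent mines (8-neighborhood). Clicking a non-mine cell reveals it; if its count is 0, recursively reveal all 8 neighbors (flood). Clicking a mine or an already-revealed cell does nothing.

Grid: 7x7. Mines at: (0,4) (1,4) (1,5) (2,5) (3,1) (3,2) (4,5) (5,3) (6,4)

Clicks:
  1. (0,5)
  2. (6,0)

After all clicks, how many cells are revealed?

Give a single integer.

Answer: 10

Derivation:
Click 1 (0,5) count=3: revealed 1 new [(0,5)] -> total=1
Click 2 (6,0) count=0: revealed 9 new [(4,0) (4,1) (4,2) (5,0) (5,1) (5,2) (6,0) (6,1) (6,2)] -> total=10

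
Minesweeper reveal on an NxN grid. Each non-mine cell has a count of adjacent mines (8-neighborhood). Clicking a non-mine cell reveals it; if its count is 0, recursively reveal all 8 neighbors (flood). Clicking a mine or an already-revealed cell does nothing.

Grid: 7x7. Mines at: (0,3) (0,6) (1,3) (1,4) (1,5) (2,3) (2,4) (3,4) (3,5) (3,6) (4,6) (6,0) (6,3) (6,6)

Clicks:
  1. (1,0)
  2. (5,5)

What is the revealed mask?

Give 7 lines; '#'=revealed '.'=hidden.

Click 1 (1,0) count=0: revealed 21 new [(0,0) (0,1) (0,2) (1,0) (1,1) (1,2) (2,0) (2,1) (2,2) (3,0) (3,1) (3,2) (3,3) (4,0) (4,1) (4,2) (4,3) (5,0) (5,1) (5,2) (5,3)] -> total=21
Click 2 (5,5) count=2: revealed 1 new [(5,5)] -> total=22

Answer: ###....
###....
###....
####...
####...
####.#.
.......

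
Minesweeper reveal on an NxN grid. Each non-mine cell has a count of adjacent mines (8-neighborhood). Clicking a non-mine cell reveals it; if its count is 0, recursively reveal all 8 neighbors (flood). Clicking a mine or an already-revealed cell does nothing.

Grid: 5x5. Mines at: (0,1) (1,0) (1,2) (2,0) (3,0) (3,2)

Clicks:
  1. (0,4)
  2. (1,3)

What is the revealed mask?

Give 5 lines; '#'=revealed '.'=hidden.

Click 1 (0,4) count=0: revealed 10 new [(0,3) (0,4) (1,3) (1,4) (2,3) (2,4) (3,3) (3,4) (4,3) (4,4)] -> total=10
Click 2 (1,3) count=1: revealed 0 new [(none)] -> total=10

Answer: ...##
...##
...##
...##
...##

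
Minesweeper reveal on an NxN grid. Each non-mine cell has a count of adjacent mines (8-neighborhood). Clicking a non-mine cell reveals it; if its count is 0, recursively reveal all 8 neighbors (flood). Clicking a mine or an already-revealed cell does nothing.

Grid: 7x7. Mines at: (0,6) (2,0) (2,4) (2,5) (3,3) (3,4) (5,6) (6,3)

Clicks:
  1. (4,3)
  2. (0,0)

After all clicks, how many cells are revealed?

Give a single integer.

Click 1 (4,3) count=2: revealed 1 new [(4,3)] -> total=1
Click 2 (0,0) count=0: revealed 15 new [(0,0) (0,1) (0,2) (0,3) (0,4) (0,5) (1,0) (1,1) (1,2) (1,3) (1,4) (1,5) (2,1) (2,2) (2,3)] -> total=16

Answer: 16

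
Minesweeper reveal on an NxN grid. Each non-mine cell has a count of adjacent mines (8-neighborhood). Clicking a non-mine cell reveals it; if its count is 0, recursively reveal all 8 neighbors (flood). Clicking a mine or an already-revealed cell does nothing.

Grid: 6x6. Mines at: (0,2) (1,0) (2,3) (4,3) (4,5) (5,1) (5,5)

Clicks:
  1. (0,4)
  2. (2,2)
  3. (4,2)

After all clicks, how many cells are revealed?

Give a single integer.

Click 1 (0,4) count=0: revealed 10 new [(0,3) (0,4) (0,5) (1,3) (1,4) (1,5) (2,4) (2,5) (3,4) (3,5)] -> total=10
Click 2 (2,2) count=1: revealed 1 new [(2,2)] -> total=11
Click 3 (4,2) count=2: revealed 1 new [(4,2)] -> total=12

Answer: 12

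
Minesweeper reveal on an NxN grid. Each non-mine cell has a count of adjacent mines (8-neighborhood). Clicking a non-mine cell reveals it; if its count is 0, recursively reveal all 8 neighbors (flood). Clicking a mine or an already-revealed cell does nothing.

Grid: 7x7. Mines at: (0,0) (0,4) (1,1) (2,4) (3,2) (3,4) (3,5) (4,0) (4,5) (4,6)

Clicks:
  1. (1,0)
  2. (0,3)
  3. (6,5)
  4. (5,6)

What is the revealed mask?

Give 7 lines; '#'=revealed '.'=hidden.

Click 1 (1,0) count=2: revealed 1 new [(1,0)] -> total=1
Click 2 (0,3) count=1: revealed 1 new [(0,3)] -> total=2
Click 3 (6,5) count=0: revealed 18 new [(4,1) (4,2) (4,3) (4,4) (5,0) (5,1) (5,2) (5,3) (5,4) (5,5) (5,6) (6,0) (6,1) (6,2) (6,3) (6,4) (6,5) (6,6)] -> total=20
Click 4 (5,6) count=2: revealed 0 new [(none)] -> total=20

Answer: ...#...
#......
.......
.......
.####..
#######
#######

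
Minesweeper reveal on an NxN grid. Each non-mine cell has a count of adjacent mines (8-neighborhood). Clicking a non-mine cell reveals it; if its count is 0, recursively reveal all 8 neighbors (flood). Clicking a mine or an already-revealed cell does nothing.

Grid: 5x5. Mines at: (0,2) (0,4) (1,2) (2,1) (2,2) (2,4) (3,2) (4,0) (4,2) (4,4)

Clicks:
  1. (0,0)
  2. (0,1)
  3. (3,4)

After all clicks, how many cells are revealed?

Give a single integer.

Answer: 5

Derivation:
Click 1 (0,0) count=0: revealed 4 new [(0,0) (0,1) (1,0) (1,1)] -> total=4
Click 2 (0,1) count=2: revealed 0 new [(none)] -> total=4
Click 3 (3,4) count=2: revealed 1 new [(3,4)] -> total=5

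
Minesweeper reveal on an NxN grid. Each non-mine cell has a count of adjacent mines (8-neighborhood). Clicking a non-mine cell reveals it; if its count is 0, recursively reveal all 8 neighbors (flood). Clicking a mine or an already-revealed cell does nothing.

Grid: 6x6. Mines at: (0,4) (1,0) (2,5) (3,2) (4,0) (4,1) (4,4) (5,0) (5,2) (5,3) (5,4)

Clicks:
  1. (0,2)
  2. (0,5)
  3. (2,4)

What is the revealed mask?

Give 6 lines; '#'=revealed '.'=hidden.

Click 1 (0,2) count=0: revealed 9 new [(0,1) (0,2) (0,3) (1,1) (1,2) (1,3) (2,1) (2,2) (2,3)] -> total=9
Click 2 (0,5) count=1: revealed 1 new [(0,5)] -> total=10
Click 3 (2,4) count=1: revealed 1 new [(2,4)] -> total=11

Answer: .###.#
.###..
.####.
......
......
......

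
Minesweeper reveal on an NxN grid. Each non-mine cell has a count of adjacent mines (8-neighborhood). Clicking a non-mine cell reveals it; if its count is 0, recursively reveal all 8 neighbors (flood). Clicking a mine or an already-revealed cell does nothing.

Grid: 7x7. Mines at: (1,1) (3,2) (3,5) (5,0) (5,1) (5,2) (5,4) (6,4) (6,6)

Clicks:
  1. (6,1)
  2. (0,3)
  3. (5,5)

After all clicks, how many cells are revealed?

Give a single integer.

Click 1 (6,1) count=3: revealed 1 new [(6,1)] -> total=1
Click 2 (0,3) count=0: revealed 15 new [(0,2) (0,3) (0,4) (0,5) (0,6) (1,2) (1,3) (1,4) (1,5) (1,6) (2,2) (2,3) (2,4) (2,5) (2,6)] -> total=16
Click 3 (5,5) count=3: revealed 1 new [(5,5)] -> total=17

Answer: 17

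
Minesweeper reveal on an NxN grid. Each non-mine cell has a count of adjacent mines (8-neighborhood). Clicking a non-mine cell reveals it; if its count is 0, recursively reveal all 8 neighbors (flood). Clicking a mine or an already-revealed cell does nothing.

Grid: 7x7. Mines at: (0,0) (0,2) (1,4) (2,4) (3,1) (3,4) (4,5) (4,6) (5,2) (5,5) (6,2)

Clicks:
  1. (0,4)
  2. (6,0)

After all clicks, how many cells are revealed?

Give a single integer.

Click 1 (0,4) count=1: revealed 1 new [(0,4)] -> total=1
Click 2 (6,0) count=0: revealed 6 new [(4,0) (4,1) (5,0) (5,1) (6,0) (6,1)] -> total=7

Answer: 7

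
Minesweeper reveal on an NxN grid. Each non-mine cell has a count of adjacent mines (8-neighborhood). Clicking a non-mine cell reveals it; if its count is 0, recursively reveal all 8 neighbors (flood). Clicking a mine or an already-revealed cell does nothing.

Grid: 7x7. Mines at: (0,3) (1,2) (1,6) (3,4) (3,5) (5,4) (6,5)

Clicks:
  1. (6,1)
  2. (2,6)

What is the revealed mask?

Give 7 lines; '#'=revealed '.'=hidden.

Answer: ##.....
##.....
####..#
####...
####...
####...
####...

Derivation:
Click 1 (6,1) count=0: revealed 24 new [(0,0) (0,1) (1,0) (1,1) (2,0) (2,1) (2,2) (2,3) (3,0) (3,1) (3,2) (3,3) (4,0) (4,1) (4,2) (4,3) (5,0) (5,1) (5,2) (5,3) (6,0) (6,1) (6,2) (6,3)] -> total=24
Click 2 (2,6) count=2: revealed 1 new [(2,6)] -> total=25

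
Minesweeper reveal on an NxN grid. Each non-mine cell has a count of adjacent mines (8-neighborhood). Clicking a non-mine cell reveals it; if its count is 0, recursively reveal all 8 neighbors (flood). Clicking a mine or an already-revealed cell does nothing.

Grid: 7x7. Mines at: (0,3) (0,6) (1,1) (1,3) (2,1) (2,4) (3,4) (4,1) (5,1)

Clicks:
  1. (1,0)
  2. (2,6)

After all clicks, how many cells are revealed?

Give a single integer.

Click 1 (1,0) count=2: revealed 1 new [(1,0)] -> total=1
Click 2 (2,6) count=0: revealed 21 new [(1,5) (1,6) (2,5) (2,6) (3,5) (3,6) (4,2) (4,3) (4,4) (4,5) (4,6) (5,2) (5,3) (5,4) (5,5) (5,6) (6,2) (6,3) (6,4) (6,5) (6,6)] -> total=22

Answer: 22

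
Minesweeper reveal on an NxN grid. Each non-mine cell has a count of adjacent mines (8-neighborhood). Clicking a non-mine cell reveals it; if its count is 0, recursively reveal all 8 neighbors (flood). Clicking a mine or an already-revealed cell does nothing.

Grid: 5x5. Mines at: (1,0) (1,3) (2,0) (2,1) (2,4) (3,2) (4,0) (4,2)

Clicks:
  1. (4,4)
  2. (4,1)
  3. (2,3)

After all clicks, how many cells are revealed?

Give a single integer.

Answer: 6

Derivation:
Click 1 (4,4) count=0: revealed 4 new [(3,3) (3,4) (4,3) (4,4)] -> total=4
Click 2 (4,1) count=3: revealed 1 new [(4,1)] -> total=5
Click 3 (2,3) count=3: revealed 1 new [(2,3)] -> total=6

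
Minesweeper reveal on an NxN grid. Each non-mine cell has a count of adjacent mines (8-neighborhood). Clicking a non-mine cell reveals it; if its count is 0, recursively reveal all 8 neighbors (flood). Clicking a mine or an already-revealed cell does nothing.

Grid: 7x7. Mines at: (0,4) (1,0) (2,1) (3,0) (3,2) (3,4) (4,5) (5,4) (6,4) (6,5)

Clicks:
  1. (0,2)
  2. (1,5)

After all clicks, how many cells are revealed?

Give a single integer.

Answer: 7

Derivation:
Click 1 (0,2) count=0: revealed 6 new [(0,1) (0,2) (0,3) (1,1) (1,2) (1,3)] -> total=6
Click 2 (1,5) count=1: revealed 1 new [(1,5)] -> total=7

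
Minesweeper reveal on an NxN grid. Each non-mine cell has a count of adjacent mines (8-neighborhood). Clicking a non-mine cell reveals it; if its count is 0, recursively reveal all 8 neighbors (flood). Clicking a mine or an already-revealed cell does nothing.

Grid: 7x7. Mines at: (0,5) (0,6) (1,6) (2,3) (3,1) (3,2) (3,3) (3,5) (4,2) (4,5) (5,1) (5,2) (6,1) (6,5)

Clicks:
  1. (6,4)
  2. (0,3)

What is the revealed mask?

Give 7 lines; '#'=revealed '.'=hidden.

Answer: #####..
#####..
###....
.......
.......
.......
....#..

Derivation:
Click 1 (6,4) count=1: revealed 1 new [(6,4)] -> total=1
Click 2 (0,3) count=0: revealed 13 new [(0,0) (0,1) (0,2) (0,3) (0,4) (1,0) (1,1) (1,2) (1,3) (1,4) (2,0) (2,1) (2,2)] -> total=14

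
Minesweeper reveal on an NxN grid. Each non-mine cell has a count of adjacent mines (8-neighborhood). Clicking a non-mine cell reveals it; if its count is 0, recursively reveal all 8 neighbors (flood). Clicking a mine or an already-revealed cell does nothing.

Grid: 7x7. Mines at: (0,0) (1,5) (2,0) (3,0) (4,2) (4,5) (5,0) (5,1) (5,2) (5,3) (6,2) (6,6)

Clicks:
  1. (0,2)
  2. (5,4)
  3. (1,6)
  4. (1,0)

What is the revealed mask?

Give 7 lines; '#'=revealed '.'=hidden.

Answer: .####..
#####.#
.####..
.####..
.......
....#..
.......

Derivation:
Click 1 (0,2) count=0: revealed 16 new [(0,1) (0,2) (0,3) (0,4) (1,1) (1,2) (1,3) (1,4) (2,1) (2,2) (2,3) (2,4) (3,1) (3,2) (3,3) (3,4)] -> total=16
Click 2 (5,4) count=2: revealed 1 new [(5,4)] -> total=17
Click 3 (1,6) count=1: revealed 1 new [(1,6)] -> total=18
Click 4 (1,0) count=2: revealed 1 new [(1,0)] -> total=19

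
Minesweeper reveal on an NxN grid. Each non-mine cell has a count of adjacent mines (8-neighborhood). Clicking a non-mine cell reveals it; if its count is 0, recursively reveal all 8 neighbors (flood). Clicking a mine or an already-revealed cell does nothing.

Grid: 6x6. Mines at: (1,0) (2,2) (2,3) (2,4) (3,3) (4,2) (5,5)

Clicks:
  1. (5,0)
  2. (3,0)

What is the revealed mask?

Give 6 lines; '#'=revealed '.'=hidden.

Answer: ......
......
##....
##....
##....
##....

Derivation:
Click 1 (5,0) count=0: revealed 8 new [(2,0) (2,1) (3,0) (3,1) (4,0) (4,1) (5,0) (5,1)] -> total=8
Click 2 (3,0) count=0: revealed 0 new [(none)] -> total=8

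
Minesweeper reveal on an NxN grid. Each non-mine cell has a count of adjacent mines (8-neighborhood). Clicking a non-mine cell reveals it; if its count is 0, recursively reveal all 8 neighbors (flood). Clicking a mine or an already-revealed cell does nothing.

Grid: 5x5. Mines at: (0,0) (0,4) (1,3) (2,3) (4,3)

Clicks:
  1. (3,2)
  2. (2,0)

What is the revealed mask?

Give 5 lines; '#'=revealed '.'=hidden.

Answer: .....
###..
###..
###..
###..

Derivation:
Click 1 (3,2) count=2: revealed 1 new [(3,2)] -> total=1
Click 2 (2,0) count=0: revealed 11 new [(1,0) (1,1) (1,2) (2,0) (2,1) (2,2) (3,0) (3,1) (4,0) (4,1) (4,2)] -> total=12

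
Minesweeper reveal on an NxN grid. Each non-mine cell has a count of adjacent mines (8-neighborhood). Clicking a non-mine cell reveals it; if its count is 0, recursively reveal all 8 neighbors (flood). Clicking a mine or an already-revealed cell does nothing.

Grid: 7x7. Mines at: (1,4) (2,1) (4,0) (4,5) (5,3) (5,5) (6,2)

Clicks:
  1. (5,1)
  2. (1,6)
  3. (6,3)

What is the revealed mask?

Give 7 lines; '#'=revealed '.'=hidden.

Answer: .....##
.....##
.....##
.....##
.......
.#.....
...#...

Derivation:
Click 1 (5,1) count=2: revealed 1 new [(5,1)] -> total=1
Click 2 (1,6) count=0: revealed 8 new [(0,5) (0,6) (1,5) (1,6) (2,5) (2,6) (3,5) (3,6)] -> total=9
Click 3 (6,3) count=2: revealed 1 new [(6,3)] -> total=10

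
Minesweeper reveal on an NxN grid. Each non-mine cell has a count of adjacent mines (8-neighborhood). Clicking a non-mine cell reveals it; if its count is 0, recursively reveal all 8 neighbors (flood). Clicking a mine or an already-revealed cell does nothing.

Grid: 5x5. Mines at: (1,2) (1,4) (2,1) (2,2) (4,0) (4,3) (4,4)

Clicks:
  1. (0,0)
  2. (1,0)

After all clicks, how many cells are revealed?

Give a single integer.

Answer: 4

Derivation:
Click 1 (0,0) count=0: revealed 4 new [(0,0) (0,1) (1,0) (1,1)] -> total=4
Click 2 (1,0) count=1: revealed 0 new [(none)] -> total=4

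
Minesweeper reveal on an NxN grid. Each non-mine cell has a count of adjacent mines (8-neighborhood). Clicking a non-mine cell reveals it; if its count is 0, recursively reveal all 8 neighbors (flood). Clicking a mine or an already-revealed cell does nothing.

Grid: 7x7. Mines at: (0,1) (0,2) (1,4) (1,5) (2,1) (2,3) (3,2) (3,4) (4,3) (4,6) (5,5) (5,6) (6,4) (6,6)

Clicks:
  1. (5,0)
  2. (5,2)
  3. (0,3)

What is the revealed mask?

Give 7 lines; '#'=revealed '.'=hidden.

Click 1 (5,0) count=0: revealed 13 new [(3,0) (3,1) (4,0) (4,1) (4,2) (5,0) (5,1) (5,2) (5,3) (6,0) (6,1) (6,2) (6,3)] -> total=13
Click 2 (5,2) count=1: revealed 0 new [(none)] -> total=13
Click 3 (0,3) count=2: revealed 1 new [(0,3)] -> total=14

Answer: ...#...
.......
.......
##.....
###....
####...
####...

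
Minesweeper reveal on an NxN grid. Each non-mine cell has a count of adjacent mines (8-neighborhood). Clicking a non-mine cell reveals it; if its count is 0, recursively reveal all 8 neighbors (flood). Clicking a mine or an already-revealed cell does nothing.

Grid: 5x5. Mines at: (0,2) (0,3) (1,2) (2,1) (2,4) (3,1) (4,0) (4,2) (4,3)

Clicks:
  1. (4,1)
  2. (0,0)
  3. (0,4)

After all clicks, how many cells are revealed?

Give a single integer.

Click 1 (4,1) count=3: revealed 1 new [(4,1)] -> total=1
Click 2 (0,0) count=0: revealed 4 new [(0,0) (0,1) (1,0) (1,1)] -> total=5
Click 3 (0,4) count=1: revealed 1 new [(0,4)] -> total=6

Answer: 6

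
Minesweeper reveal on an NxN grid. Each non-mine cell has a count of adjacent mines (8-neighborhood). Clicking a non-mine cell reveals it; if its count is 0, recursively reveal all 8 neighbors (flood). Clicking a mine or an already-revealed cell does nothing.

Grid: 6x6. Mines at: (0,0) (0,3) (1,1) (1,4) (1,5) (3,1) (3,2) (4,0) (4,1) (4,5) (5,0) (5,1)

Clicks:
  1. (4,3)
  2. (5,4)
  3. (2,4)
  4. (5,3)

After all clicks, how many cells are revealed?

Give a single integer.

Answer: 7

Derivation:
Click 1 (4,3) count=1: revealed 1 new [(4,3)] -> total=1
Click 2 (5,4) count=1: revealed 1 new [(5,4)] -> total=2
Click 3 (2,4) count=2: revealed 1 new [(2,4)] -> total=3
Click 4 (5,3) count=0: revealed 4 new [(4,2) (4,4) (5,2) (5,3)] -> total=7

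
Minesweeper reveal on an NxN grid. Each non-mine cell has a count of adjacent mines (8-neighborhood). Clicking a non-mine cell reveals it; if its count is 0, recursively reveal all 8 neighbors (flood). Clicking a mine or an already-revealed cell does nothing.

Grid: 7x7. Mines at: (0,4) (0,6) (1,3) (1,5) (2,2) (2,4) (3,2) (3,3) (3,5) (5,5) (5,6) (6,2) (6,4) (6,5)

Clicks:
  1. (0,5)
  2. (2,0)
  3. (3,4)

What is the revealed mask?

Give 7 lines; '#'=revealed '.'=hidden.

Click 1 (0,5) count=3: revealed 1 new [(0,5)] -> total=1
Click 2 (2,0) count=0: revealed 16 new [(0,0) (0,1) (0,2) (1,0) (1,1) (1,2) (2,0) (2,1) (3,0) (3,1) (4,0) (4,1) (5,0) (5,1) (6,0) (6,1)] -> total=17
Click 3 (3,4) count=3: revealed 1 new [(3,4)] -> total=18

Answer: ###..#.
###....
##.....
##..#..
##.....
##.....
##.....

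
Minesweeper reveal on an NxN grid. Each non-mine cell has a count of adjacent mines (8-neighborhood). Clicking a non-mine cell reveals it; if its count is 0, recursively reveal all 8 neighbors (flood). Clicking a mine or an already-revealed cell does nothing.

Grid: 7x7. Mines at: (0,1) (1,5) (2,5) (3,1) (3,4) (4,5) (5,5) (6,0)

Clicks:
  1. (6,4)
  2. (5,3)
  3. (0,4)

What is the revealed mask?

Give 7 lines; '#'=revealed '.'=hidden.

Answer: ....#..
.......
.......
.......
.####..
.####..
.####..

Derivation:
Click 1 (6,4) count=1: revealed 1 new [(6,4)] -> total=1
Click 2 (5,3) count=0: revealed 11 new [(4,1) (4,2) (4,3) (4,4) (5,1) (5,2) (5,3) (5,4) (6,1) (6,2) (6,3)] -> total=12
Click 3 (0,4) count=1: revealed 1 new [(0,4)] -> total=13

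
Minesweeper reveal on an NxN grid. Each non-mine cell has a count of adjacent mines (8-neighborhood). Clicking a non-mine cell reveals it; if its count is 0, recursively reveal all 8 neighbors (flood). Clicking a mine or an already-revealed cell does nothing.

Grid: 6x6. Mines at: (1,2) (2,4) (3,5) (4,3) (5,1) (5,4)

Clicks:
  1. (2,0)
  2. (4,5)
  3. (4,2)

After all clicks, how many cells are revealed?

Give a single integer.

Answer: 14

Derivation:
Click 1 (2,0) count=0: revealed 13 new [(0,0) (0,1) (1,0) (1,1) (2,0) (2,1) (2,2) (3,0) (3,1) (3,2) (4,0) (4,1) (4,2)] -> total=13
Click 2 (4,5) count=2: revealed 1 new [(4,5)] -> total=14
Click 3 (4,2) count=2: revealed 0 new [(none)] -> total=14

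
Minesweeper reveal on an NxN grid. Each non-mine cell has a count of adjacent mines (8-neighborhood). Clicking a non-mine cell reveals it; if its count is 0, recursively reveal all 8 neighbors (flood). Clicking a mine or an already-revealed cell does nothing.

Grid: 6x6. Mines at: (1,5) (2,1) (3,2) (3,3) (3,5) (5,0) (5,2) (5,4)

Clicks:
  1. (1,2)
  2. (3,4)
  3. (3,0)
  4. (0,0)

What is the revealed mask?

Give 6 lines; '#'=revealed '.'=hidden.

Answer: #####.
#####.
..###.
#...#.
......
......

Derivation:
Click 1 (1,2) count=1: revealed 1 new [(1,2)] -> total=1
Click 2 (3,4) count=2: revealed 1 new [(3,4)] -> total=2
Click 3 (3,0) count=1: revealed 1 new [(3,0)] -> total=3
Click 4 (0,0) count=0: revealed 12 new [(0,0) (0,1) (0,2) (0,3) (0,4) (1,0) (1,1) (1,3) (1,4) (2,2) (2,3) (2,4)] -> total=15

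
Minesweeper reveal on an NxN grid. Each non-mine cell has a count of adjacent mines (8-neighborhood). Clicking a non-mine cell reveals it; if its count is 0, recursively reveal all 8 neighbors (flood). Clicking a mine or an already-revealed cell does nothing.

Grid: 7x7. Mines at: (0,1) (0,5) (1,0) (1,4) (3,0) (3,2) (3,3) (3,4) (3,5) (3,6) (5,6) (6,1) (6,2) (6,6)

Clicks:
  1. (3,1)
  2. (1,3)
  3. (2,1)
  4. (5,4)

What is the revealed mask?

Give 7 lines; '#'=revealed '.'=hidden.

Answer: .......
...#...
.#.....
.#.....
...###.
...###.
...###.

Derivation:
Click 1 (3,1) count=2: revealed 1 new [(3,1)] -> total=1
Click 2 (1,3) count=1: revealed 1 new [(1,3)] -> total=2
Click 3 (2,1) count=3: revealed 1 new [(2,1)] -> total=3
Click 4 (5,4) count=0: revealed 9 new [(4,3) (4,4) (4,5) (5,3) (5,4) (5,5) (6,3) (6,4) (6,5)] -> total=12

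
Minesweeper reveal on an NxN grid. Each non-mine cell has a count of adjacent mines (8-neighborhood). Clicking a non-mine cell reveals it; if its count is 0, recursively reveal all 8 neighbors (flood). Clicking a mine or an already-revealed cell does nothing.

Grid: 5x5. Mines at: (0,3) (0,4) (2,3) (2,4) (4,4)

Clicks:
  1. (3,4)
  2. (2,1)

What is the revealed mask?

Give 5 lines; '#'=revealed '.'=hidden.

Click 1 (3,4) count=3: revealed 1 new [(3,4)] -> total=1
Click 2 (2,1) count=0: revealed 17 new [(0,0) (0,1) (0,2) (1,0) (1,1) (1,2) (2,0) (2,1) (2,2) (3,0) (3,1) (3,2) (3,3) (4,0) (4,1) (4,2) (4,3)] -> total=18

Answer: ###..
###..
###..
#####
####.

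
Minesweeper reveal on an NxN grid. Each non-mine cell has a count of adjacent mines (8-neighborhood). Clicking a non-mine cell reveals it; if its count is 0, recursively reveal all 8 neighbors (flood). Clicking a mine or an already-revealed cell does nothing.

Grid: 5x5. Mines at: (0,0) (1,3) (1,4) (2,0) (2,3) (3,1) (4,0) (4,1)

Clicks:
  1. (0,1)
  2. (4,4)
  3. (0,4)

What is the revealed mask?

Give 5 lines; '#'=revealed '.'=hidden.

Click 1 (0,1) count=1: revealed 1 new [(0,1)] -> total=1
Click 2 (4,4) count=0: revealed 6 new [(3,2) (3,3) (3,4) (4,2) (4,3) (4,4)] -> total=7
Click 3 (0,4) count=2: revealed 1 new [(0,4)] -> total=8

Answer: .#..#
.....
.....
..###
..###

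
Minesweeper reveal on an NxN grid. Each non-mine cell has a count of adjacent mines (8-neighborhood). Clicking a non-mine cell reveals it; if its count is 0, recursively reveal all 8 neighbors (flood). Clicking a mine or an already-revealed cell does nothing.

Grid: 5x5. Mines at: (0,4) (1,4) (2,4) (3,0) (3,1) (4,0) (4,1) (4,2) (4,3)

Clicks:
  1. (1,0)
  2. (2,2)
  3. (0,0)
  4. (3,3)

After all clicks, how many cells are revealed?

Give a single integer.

Click 1 (1,0) count=0: revealed 12 new [(0,0) (0,1) (0,2) (0,3) (1,0) (1,1) (1,2) (1,3) (2,0) (2,1) (2,2) (2,3)] -> total=12
Click 2 (2,2) count=1: revealed 0 new [(none)] -> total=12
Click 3 (0,0) count=0: revealed 0 new [(none)] -> total=12
Click 4 (3,3) count=3: revealed 1 new [(3,3)] -> total=13

Answer: 13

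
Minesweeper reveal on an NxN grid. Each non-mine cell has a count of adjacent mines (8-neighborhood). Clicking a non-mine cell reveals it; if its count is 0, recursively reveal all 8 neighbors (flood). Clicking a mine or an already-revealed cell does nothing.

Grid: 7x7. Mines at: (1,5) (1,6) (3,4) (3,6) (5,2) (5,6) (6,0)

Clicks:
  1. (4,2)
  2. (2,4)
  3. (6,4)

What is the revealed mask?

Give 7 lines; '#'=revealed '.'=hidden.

Answer: .......
.......
....#..
.......
..####.
...###.
...###.

Derivation:
Click 1 (4,2) count=1: revealed 1 new [(4,2)] -> total=1
Click 2 (2,4) count=2: revealed 1 new [(2,4)] -> total=2
Click 3 (6,4) count=0: revealed 9 new [(4,3) (4,4) (4,5) (5,3) (5,4) (5,5) (6,3) (6,4) (6,5)] -> total=11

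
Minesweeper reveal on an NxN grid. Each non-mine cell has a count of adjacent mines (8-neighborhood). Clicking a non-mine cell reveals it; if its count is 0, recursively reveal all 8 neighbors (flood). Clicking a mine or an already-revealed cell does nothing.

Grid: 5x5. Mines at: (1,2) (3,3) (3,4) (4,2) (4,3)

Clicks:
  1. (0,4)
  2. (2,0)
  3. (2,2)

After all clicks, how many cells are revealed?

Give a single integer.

Click 1 (0,4) count=0: revealed 6 new [(0,3) (0,4) (1,3) (1,4) (2,3) (2,4)] -> total=6
Click 2 (2,0) count=0: revealed 10 new [(0,0) (0,1) (1,0) (1,1) (2,0) (2,1) (3,0) (3,1) (4,0) (4,1)] -> total=16
Click 3 (2,2) count=2: revealed 1 new [(2,2)] -> total=17

Answer: 17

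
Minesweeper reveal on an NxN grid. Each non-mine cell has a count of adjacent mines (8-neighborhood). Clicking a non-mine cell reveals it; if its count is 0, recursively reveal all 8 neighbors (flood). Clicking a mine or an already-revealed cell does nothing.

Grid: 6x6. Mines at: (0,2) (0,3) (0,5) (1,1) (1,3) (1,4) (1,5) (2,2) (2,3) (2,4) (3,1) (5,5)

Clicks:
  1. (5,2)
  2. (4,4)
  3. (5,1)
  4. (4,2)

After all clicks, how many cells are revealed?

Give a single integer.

Click 1 (5,2) count=0: revealed 13 new [(3,2) (3,3) (3,4) (4,0) (4,1) (4,2) (4,3) (4,4) (5,0) (5,1) (5,2) (5,3) (5,4)] -> total=13
Click 2 (4,4) count=1: revealed 0 new [(none)] -> total=13
Click 3 (5,1) count=0: revealed 0 new [(none)] -> total=13
Click 4 (4,2) count=1: revealed 0 new [(none)] -> total=13

Answer: 13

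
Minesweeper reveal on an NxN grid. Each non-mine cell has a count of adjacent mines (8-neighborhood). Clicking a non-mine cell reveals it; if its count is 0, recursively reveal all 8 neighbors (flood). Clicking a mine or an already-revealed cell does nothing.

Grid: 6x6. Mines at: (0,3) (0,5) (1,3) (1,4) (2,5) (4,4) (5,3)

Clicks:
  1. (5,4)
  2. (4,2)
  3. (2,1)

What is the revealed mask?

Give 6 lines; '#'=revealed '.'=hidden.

Click 1 (5,4) count=2: revealed 1 new [(5,4)] -> total=1
Click 2 (4,2) count=1: revealed 1 new [(4,2)] -> total=2
Click 3 (2,1) count=0: revealed 20 new [(0,0) (0,1) (0,2) (1,0) (1,1) (1,2) (2,0) (2,1) (2,2) (2,3) (3,0) (3,1) (3,2) (3,3) (4,0) (4,1) (4,3) (5,0) (5,1) (5,2)] -> total=22

Answer: ###...
###...
####..
####..
####..
###.#.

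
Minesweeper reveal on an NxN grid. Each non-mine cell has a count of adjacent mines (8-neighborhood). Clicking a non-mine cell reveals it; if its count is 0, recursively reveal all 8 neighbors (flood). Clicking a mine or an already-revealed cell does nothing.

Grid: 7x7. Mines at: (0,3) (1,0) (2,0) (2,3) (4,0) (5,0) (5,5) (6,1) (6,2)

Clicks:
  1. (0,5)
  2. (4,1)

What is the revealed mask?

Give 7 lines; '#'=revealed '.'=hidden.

Click 1 (0,5) count=0: revealed 15 new [(0,4) (0,5) (0,6) (1,4) (1,5) (1,6) (2,4) (2,5) (2,6) (3,4) (3,5) (3,6) (4,4) (4,5) (4,6)] -> total=15
Click 2 (4,1) count=2: revealed 1 new [(4,1)] -> total=16

Answer: ....###
....###
....###
....###
.#..###
.......
.......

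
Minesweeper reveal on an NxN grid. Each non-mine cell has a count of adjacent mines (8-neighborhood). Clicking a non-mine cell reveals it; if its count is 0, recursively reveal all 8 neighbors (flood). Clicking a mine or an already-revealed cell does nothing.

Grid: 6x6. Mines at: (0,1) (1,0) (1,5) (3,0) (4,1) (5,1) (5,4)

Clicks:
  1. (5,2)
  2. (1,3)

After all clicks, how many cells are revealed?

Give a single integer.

Click 1 (5,2) count=2: revealed 1 new [(5,2)] -> total=1
Click 2 (1,3) count=0: revealed 21 new [(0,2) (0,3) (0,4) (1,1) (1,2) (1,3) (1,4) (2,1) (2,2) (2,3) (2,4) (2,5) (3,1) (3,2) (3,3) (3,4) (3,5) (4,2) (4,3) (4,4) (4,5)] -> total=22

Answer: 22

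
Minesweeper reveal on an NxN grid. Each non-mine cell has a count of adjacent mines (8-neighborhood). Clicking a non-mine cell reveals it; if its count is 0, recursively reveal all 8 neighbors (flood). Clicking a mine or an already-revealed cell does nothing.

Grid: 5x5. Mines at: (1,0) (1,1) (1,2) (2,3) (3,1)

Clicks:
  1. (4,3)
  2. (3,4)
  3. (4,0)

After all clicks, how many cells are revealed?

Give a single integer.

Answer: 7

Derivation:
Click 1 (4,3) count=0: revealed 6 new [(3,2) (3,3) (3,4) (4,2) (4,3) (4,4)] -> total=6
Click 2 (3,4) count=1: revealed 0 new [(none)] -> total=6
Click 3 (4,0) count=1: revealed 1 new [(4,0)] -> total=7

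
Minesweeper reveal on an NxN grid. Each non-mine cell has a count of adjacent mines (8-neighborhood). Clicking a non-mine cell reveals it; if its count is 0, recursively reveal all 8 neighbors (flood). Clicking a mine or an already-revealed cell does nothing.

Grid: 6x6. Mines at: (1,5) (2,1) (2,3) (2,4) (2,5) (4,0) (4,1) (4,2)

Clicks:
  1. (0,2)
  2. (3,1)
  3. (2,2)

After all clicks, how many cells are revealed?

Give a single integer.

Click 1 (0,2) count=0: revealed 10 new [(0,0) (0,1) (0,2) (0,3) (0,4) (1,0) (1,1) (1,2) (1,3) (1,4)] -> total=10
Click 2 (3,1) count=4: revealed 1 new [(3,1)] -> total=11
Click 3 (2,2) count=2: revealed 1 new [(2,2)] -> total=12

Answer: 12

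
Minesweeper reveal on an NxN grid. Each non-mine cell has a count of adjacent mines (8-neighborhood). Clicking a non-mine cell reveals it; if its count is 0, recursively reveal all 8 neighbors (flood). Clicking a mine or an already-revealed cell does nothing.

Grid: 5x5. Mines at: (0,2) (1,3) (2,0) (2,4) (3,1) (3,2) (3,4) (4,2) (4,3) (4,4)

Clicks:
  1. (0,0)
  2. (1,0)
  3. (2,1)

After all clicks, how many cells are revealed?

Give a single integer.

Answer: 5

Derivation:
Click 1 (0,0) count=0: revealed 4 new [(0,0) (0,1) (1,0) (1,1)] -> total=4
Click 2 (1,0) count=1: revealed 0 new [(none)] -> total=4
Click 3 (2,1) count=3: revealed 1 new [(2,1)] -> total=5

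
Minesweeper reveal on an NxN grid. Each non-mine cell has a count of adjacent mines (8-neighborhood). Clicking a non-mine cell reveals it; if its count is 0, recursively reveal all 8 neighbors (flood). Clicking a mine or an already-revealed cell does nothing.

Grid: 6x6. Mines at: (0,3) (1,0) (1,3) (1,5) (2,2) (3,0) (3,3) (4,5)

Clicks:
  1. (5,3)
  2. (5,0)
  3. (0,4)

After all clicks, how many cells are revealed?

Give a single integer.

Answer: 11

Derivation:
Click 1 (5,3) count=0: revealed 10 new [(4,0) (4,1) (4,2) (4,3) (4,4) (5,0) (5,1) (5,2) (5,3) (5,4)] -> total=10
Click 2 (5,0) count=0: revealed 0 new [(none)] -> total=10
Click 3 (0,4) count=3: revealed 1 new [(0,4)] -> total=11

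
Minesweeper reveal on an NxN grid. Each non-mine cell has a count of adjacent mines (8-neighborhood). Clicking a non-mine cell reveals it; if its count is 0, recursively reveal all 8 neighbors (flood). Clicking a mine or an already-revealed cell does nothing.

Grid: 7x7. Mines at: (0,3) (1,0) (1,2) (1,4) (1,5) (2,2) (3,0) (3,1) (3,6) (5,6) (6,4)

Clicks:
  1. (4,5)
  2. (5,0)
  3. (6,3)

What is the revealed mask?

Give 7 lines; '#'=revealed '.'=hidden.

Click 1 (4,5) count=2: revealed 1 new [(4,5)] -> total=1
Click 2 (5,0) count=0: revealed 22 new [(2,3) (2,4) (2,5) (3,2) (3,3) (3,4) (3,5) (4,0) (4,1) (4,2) (4,3) (4,4) (5,0) (5,1) (5,2) (5,3) (5,4) (5,5) (6,0) (6,1) (6,2) (6,3)] -> total=23
Click 3 (6,3) count=1: revealed 0 new [(none)] -> total=23

Answer: .......
.......
...###.
..####.
######.
######.
####...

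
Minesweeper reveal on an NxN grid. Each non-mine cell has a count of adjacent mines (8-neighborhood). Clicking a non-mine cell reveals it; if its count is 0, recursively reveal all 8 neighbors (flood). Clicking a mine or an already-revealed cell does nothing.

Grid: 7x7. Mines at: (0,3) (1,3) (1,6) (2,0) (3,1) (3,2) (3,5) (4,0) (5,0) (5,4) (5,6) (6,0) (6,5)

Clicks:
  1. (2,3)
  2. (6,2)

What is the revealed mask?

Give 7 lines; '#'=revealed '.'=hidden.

Answer: .......
.......
...#...
.......
.###...
.###...
.###...

Derivation:
Click 1 (2,3) count=2: revealed 1 new [(2,3)] -> total=1
Click 2 (6,2) count=0: revealed 9 new [(4,1) (4,2) (4,3) (5,1) (5,2) (5,3) (6,1) (6,2) (6,3)] -> total=10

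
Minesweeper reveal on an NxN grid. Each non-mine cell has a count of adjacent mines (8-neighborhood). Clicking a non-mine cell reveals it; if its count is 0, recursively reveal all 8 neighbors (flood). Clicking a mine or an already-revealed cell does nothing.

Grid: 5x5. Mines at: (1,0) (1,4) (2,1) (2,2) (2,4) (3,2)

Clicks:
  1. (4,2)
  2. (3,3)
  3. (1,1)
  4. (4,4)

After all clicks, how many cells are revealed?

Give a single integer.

Click 1 (4,2) count=1: revealed 1 new [(4,2)] -> total=1
Click 2 (3,3) count=3: revealed 1 new [(3,3)] -> total=2
Click 3 (1,1) count=3: revealed 1 new [(1,1)] -> total=3
Click 4 (4,4) count=0: revealed 3 new [(3,4) (4,3) (4,4)] -> total=6

Answer: 6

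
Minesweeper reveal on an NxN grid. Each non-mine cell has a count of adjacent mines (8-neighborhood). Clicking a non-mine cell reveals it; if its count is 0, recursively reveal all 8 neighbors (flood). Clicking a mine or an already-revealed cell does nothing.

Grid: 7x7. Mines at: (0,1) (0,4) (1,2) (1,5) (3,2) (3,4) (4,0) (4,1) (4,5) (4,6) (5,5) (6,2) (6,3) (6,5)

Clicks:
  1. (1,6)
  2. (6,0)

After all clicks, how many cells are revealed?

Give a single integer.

Click 1 (1,6) count=1: revealed 1 new [(1,6)] -> total=1
Click 2 (6,0) count=0: revealed 4 new [(5,0) (5,1) (6,0) (6,1)] -> total=5

Answer: 5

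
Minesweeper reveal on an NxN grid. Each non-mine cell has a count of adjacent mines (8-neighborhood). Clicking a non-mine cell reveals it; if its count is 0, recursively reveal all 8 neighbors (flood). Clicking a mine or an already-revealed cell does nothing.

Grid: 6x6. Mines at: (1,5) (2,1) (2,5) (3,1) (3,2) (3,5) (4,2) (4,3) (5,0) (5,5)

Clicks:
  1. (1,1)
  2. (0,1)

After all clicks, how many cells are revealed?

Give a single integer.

Click 1 (1,1) count=1: revealed 1 new [(1,1)] -> total=1
Click 2 (0,1) count=0: revealed 12 new [(0,0) (0,1) (0,2) (0,3) (0,4) (1,0) (1,2) (1,3) (1,4) (2,2) (2,3) (2,4)] -> total=13

Answer: 13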